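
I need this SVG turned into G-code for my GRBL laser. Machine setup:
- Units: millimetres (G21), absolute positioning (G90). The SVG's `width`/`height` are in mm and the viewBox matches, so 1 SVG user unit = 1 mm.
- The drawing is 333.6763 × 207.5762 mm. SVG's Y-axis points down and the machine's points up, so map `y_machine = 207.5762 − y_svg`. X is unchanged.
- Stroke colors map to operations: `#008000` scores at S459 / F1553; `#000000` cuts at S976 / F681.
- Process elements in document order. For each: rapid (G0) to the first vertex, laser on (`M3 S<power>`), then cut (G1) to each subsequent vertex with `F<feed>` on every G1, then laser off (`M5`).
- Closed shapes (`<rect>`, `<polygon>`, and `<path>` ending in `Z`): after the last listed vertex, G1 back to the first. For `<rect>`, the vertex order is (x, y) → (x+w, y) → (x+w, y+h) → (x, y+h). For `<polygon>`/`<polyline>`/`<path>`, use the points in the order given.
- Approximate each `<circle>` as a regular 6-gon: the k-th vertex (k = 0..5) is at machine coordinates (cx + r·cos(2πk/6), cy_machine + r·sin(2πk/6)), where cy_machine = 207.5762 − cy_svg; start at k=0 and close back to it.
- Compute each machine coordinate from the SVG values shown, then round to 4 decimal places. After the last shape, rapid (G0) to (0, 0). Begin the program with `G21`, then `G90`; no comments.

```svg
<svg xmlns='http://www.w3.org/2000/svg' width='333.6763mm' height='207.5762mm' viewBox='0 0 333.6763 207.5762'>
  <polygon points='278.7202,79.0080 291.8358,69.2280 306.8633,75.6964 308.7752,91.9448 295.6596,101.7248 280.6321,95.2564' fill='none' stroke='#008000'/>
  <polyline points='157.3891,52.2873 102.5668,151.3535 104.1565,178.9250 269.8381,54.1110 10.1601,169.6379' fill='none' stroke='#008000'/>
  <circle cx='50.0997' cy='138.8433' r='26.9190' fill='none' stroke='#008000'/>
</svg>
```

1 u = 1 mm; y_m = 207.5762 − y.

[1] `<polygon>` regular polygon, #008000→score S459 F1553: (278.7202,128.5682) → (291.8358,138.3482) → (306.8633,131.8798) → (308.7752,115.6314) → (295.6596,105.8514) → (280.6321,112.3198) → (278.7202,128.5682) (closed)

[2] `<polyline>` open polyline, #008000→score S459 F1553: (157.3891,155.2889) → (102.5668,56.2227) → (104.1565,28.6512) → (269.8381,153.4652) → (10.1601,37.9383)

[3] `<circle>` circle, #008000→score S459 F1553: (77.0187,68.7329) → (63.5592,92.0454) → (36.6402,92.0454) → (23.1807,68.7329) → (36.6402,45.4204) → (63.5592,45.4204) → (77.0187,68.7329) (closed)

G21
G90
G0 X278.7202 Y128.5682
M3 S459
G1 X291.8358 Y138.3482 F1553
G1 X306.8633 Y131.8798 F1553
G1 X308.7752 Y115.6314 F1553
G1 X295.6596 Y105.8514 F1553
G1 X280.6321 Y112.3198 F1553
G1 X278.7202 Y128.5682 F1553
M5
G0 X157.3891 Y155.2889
M3 S459
G1 X102.5668 Y56.2227 F1553
G1 X104.1565 Y28.6512 F1553
G1 X269.8381 Y153.4652 F1553
G1 X10.1601 Y37.9383 F1553
M5
G0 X77.0187 Y68.7329
M3 S459
G1 X63.5592 Y92.0454 F1553
G1 X36.6402 Y92.0454 F1553
G1 X23.1807 Y68.7329 F1553
G1 X36.6402 Y45.4204 F1553
G1 X63.5592 Y45.4204 F1553
G1 X77.0187 Y68.7329 F1553
M5
G0 X0.0000 Y0.0000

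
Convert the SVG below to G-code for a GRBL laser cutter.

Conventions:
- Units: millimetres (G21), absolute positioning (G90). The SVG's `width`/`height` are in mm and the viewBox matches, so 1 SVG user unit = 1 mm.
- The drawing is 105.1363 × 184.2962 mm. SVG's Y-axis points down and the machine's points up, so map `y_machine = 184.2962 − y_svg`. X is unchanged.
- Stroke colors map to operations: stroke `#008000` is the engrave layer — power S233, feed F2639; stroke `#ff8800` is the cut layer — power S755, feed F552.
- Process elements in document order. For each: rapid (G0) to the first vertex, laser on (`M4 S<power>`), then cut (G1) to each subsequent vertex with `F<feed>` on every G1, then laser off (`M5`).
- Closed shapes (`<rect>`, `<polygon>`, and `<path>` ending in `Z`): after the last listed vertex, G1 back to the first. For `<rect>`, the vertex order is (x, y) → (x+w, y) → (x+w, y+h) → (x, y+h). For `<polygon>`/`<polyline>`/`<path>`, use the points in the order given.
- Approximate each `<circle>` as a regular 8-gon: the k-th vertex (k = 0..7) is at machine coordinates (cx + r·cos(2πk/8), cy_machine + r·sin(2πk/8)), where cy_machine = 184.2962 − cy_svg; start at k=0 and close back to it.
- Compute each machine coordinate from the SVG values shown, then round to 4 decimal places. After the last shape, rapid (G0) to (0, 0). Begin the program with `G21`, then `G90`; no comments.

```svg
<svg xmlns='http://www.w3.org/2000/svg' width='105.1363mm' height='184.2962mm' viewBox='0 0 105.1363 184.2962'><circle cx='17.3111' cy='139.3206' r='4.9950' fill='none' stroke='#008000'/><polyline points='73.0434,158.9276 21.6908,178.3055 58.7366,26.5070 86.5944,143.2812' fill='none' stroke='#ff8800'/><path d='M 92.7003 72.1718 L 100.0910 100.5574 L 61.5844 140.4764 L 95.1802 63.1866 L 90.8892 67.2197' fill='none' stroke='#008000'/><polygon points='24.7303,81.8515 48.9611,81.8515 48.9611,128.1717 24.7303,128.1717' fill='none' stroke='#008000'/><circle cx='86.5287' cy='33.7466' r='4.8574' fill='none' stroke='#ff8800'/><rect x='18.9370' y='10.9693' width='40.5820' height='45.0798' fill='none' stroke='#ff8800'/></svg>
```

Since the viewBox matches the mm dimensions, user units are millimetres directly. The only transform is the Y-flip y_m = 184.2962 − y_svg.

Shape 1 is a circle drawn with `<circle>`. Its stroke #008000 means engrave at S233, F2639. After flipping Y the toolpath is (22.3061,44.9756) → (20.8431,48.5076) → (17.3111,49.9706) → (13.7791,48.5076) → (12.3161,44.9756) → (13.7791,41.4436) → (17.3111,39.9806) → (20.8431,41.4436) → (22.3061,44.9756), returning to the start.

Shape 2 is a open polyline drawn with `<polyline>`. Its stroke #ff8800 means cut at S755, F552. After flipping Y the toolpath is (73.0434,25.3686) → (21.6908,5.9907) → (58.7366,157.7892) → (86.5944,41.0150).

Shape 3 is a open polyline drawn with `<path>`. Its stroke #008000 means engrave at S233, F2639. After flipping Y the toolpath is (92.7003,112.1244) → (100.0910,83.7388) → (61.5844,43.8198) → (95.1802,121.1096) → (90.8892,117.0765).

Shape 4 is a rectangle drawn with `<polygon>`. Its stroke #008000 means engrave at S233, F2639. After flipping Y the toolpath is (24.7303,102.4447) → (48.9611,102.4447) → (48.9611,56.1245) → (24.7303,56.1245) → (24.7303,102.4447), returning to the start.

Shape 5 is a circle drawn with `<circle>`. Its stroke #ff8800 means cut at S755, F552. After flipping Y the toolpath is (91.3861,150.5496) → (89.9634,153.9843) → (86.5287,155.4070) → (83.0940,153.9843) → (81.6713,150.5496) → (83.0940,147.1149) → (86.5287,145.6922) → (89.9634,147.1149) → (91.3861,150.5496), returning to the start.

Shape 6 is a rectangle drawn with `<rect>`. Its stroke #ff8800 means cut at S755, F552. After flipping Y the toolpath is (18.9370,173.3269) → (59.5190,173.3269) → (59.5190,128.2471) → (18.9370,128.2471) → (18.9370,173.3269), returning to the start.

G21
G90
G0 X22.3061 Y44.9756
M4 S233
G1 X20.8431 Y48.5076 F2639
G1 X17.3111 Y49.9706 F2639
G1 X13.7791 Y48.5076 F2639
G1 X12.3161 Y44.9756 F2639
G1 X13.7791 Y41.4436 F2639
G1 X17.3111 Y39.9806 F2639
G1 X20.8431 Y41.4436 F2639
G1 X22.3061 Y44.9756 F2639
M5
G0 X73.0434 Y25.3686
M4 S755
G1 X21.6908 Y5.9907 F552
G1 X58.7366 Y157.7892 F552
G1 X86.5944 Y41.0150 F552
M5
G0 X92.7003 Y112.1244
M4 S233
G1 X100.0910 Y83.7388 F2639
G1 X61.5844 Y43.8198 F2639
G1 X95.1802 Y121.1096 F2639
G1 X90.8892 Y117.0765 F2639
M5
G0 X24.7303 Y102.4447
M4 S233
G1 X48.9611 Y102.4447 F2639
G1 X48.9611 Y56.1245 F2639
G1 X24.7303 Y56.1245 F2639
G1 X24.7303 Y102.4447 F2639
M5
G0 X91.3861 Y150.5496
M4 S755
G1 X89.9634 Y153.9843 F552
G1 X86.5287 Y155.4070 F552
G1 X83.0940 Y153.9843 F552
G1 X81.6713 Y150.5496 F552
G1 X83.0940 Y147.1149 F552
G1 X86.5287 Y145.6922 F552
G1 X89.9634 Y147.1149 F552
G1 X91.3861 Y150.5496 F552
M5
G0 X18.9370 Y173.3269
M4 S755
G1 X59.5190 Y173.3269 F552
G1 X59.5190 Y128.2471 F552
G1 X18.9370 Y128.2471 F552
G1 X18.9370 Y173.3269 F552
M5
G0 X0.0000 Y0.0000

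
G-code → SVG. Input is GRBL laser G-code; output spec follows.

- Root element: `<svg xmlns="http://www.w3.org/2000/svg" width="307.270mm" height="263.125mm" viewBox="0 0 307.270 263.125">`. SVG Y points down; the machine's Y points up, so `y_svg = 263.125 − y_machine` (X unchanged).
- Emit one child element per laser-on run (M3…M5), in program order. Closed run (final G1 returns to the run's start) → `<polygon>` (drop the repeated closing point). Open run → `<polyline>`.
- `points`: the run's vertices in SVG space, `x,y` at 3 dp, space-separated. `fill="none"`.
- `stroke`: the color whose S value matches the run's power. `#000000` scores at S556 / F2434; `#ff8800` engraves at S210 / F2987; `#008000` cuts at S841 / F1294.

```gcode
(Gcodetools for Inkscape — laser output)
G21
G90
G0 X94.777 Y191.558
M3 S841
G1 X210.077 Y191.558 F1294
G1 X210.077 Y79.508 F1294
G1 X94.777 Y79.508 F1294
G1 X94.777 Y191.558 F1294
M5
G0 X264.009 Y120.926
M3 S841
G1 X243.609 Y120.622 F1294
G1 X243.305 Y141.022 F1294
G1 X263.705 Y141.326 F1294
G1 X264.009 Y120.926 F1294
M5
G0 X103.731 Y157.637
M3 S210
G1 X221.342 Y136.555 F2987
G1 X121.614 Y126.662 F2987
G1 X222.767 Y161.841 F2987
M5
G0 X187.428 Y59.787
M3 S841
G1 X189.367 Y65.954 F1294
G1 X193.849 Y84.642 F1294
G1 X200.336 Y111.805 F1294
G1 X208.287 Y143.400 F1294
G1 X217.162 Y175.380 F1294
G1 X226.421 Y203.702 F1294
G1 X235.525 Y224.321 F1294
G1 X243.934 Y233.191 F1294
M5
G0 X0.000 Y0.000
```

Machine Y-up, SVG Y-down with viewBox height 263.125, so y_svg = 263.125 − y_machine; X carries over.

Run 1: the run's S841 means `#008000` (cut). The run returns to its start, so emit a `<polygon>` with points (Y-flipped): 94.777,71.567 210.077,71.567 210.077,183.617 94.777,183.617.

Run 2: S841 ⇒ cut layer `#008000`. The run returns to its start, so emit a `<polygon>` with points (Y-flipped): 264.009,142.199 243.609,142.503 243.305,122.103 263.705,121.799.

Run 3: power S210 maps to stroke `#ff8800` (engrave). The run is open, so emit a `<polyline>` with points (Y-flipped): 103.731,105.488 221.342,126.570 121.614,136.463 222.767,101.284.

Run 4: S841 ⇒ cut layer `#008000`. The run is open, so emit a `<polyline>` with points (Y-flipped): 187.428,203.338 189.367,197.171 193.849,178.483 200.336,151.320 208.287,119.725 217.162,87.745 226.421,59.423 235.525,38.804 243.934,29.934.

<svg xmlns="http://www.w3.org/2000/svg" width="307.270mm" height="263.125mm" viewBox="0 0 307.270 263.125">
  <polygon points="94.777,71.567 210.077,71.567 210.077,183.617 94.777,183.617" fill="none" stroke="#008000"/>
  <polygon points="264.009,142.199 243.609,142.503 243.305,122.103 263.705,121.799" fill="none" stroke="#008000"/>
  <polyline points="103.731,105.488 221.342,126.570 121.614,136.463 222.767,101.284" fill="none" stroke="#ff8800"/>
  <polyline points="187.428,203.338 189.367,197.171 193.849,178.483 200.336,151.320 208.287,119.725 217.162,87.745 226.421,59.423 235.525,38.804 243.934,29.934" fill="none" stroke="#008000"/>
</svg>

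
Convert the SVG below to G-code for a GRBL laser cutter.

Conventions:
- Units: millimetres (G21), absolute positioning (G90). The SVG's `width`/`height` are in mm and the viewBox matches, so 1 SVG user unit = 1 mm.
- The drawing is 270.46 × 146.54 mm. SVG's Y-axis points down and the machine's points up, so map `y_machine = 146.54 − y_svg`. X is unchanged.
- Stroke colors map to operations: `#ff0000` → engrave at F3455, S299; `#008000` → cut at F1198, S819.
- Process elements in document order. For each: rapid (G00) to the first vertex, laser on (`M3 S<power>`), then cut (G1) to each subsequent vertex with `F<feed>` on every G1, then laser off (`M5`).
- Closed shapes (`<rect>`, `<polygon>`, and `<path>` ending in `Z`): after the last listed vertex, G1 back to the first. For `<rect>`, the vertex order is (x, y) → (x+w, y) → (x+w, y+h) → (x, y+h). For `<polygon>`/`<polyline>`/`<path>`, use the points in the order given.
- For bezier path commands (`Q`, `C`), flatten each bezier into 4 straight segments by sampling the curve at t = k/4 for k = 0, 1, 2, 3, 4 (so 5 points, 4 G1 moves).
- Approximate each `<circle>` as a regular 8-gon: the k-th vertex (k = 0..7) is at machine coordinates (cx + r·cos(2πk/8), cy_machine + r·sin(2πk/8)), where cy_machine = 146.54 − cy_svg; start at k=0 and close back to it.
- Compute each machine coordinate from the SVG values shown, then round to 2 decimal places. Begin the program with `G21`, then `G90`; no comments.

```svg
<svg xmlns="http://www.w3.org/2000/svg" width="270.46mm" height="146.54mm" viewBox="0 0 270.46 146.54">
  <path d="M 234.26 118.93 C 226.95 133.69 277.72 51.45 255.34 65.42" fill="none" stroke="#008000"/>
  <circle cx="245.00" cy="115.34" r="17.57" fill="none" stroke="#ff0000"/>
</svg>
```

1 u = 1 mm; y_m = 146.54 − y.

[1] `<path>` cubic bezier, #008000→cut S819 F1198: (234.26,27.61) → (237.62,31.71) → (250.45,54.07) → (260.46,76.58) → (255.34,81.12)

[2] `<circle>` circle, #ff0000→engrave S299 F3455: (262.57,31.20) → (257.42,43.62) → (245.00,48.77) → (232.58,43.62) → (227.43,31.20) → (232.58,18.78) → (245.00,13.63) → (257.42,18.78) → (262.57,31.20) (closed)

G21
G90
G00 X234.26 Y27.61
M3 S819
G1 X237.62 Y31.71 F1198
G1 X250.45 Y54.07 F1198
G1 X260.46 Y76.58 F1198
G1 X255.34 Y81.12 F1198
M5
G00 X262.57 Y31.20
M3 S299
G1 X257.42 Y43.62 F3455
G1 X245.00 Y48.77 F3455
G1 X232.58 Y43.62 F3455
G1 X227.43 Y31.20 F3455
G1 X232.58 Y18.78 F3455
G1 X245.00 Y13.63 F3455
G1 X257.42 Y18.78 F3455
G1 X262.57 Y31.20 F3455
M5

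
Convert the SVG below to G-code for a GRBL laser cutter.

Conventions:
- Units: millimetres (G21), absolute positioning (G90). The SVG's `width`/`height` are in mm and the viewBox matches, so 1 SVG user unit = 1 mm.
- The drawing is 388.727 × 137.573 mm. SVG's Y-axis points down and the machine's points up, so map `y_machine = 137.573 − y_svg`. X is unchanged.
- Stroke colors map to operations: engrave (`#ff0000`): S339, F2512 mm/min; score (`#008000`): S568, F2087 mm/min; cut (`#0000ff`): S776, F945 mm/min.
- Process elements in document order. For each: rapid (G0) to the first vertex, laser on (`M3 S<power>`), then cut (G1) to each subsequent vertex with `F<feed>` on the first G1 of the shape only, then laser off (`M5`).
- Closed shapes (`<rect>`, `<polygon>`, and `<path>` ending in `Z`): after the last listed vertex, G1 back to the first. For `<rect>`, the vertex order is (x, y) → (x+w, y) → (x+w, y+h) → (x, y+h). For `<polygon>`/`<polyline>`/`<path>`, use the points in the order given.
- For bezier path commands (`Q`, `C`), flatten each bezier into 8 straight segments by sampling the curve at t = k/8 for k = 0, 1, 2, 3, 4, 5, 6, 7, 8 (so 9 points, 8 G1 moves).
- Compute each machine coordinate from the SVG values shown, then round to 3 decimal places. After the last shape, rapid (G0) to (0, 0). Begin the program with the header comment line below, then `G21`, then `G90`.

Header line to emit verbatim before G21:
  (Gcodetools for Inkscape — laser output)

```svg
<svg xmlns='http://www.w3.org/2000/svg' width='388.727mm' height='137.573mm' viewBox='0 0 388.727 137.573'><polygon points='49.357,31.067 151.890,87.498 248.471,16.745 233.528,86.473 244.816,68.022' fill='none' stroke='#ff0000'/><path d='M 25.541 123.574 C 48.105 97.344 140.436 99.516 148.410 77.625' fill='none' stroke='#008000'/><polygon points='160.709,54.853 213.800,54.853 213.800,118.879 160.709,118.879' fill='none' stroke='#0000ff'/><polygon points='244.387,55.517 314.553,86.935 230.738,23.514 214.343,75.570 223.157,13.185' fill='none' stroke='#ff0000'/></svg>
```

viewBox `0 0 388.727 137.573` with mm width/height → 1 unit = 1 mm. Flip: y_m = 137.573 − y_svg.

**Shape 1** — `<polygon>` closed polygon, stroke `#ff0000` → engrave (S339, F2512). Machine vertices: (49.357,106.506) → (151.890,50.075) → (248.471,120.828) → (233.528,51.100) → (244.816,69.551) → (49.357,106.506). Closed: final G1 returns to the first vertex.

**Shape 2** — `<path>` cubic bezier, stroke `#008000` → score (S568, F2087). Control points (SVG): P0=(25.541,123.574), P1=(48.105,97.344), P2=(140.436,99.516), P3=(148.410,77.625); sampled at t=k/8. Machine vertices: (25.541,13.999) → (36.972,22.606) → (53.137,29.166) → (72.231,34.292) → (92.447,38.601) → (111.979,42.705) → (129.021,47.222) → (141.767,52.764) → (148.410,59.948). Open path.

**Shape 3** — `<polygon>` rectangle, stroke `#0000ff` → cut (S776, F945). Machine vertices: (160.709,82.720) → (213.800,82.720) → (213.800,18.694) → (160.709,18.694) → (160.709,82.720). Closed: final G1 returns to the first vertex.

**Shape 4** — `<polygon>` closed polygon, stroke `#ff0000` → engrave (S339, F2512). Machine vertices: (244.387,82.056) → (314.553,50.638) → (230.738,114.059) → (214.343,62.003) → (223.157,124.388) → (244.387,82.056). Closed: final G1 returns to the first vertex.

(Gcodetools for Inkscape — laser output)
G21
G90
G0 X49.357 Y106.506
M3 S339
G1 X151.890 Y50.075 F2512
G1 X248.471 Y120.828
G1 X233.528 Y51.100
G1 X244.816 Y69.551
G1 X49.357 Y106.506
M5
G0 X25.541 Y13.999
M3 S568
G1 X36.972 Y22.606 F2087
G1 X53.137 Y29.166
G1 X72.231 Y34.292
G1 X92.447 Y38.601
G1 X111.979 Y42.705
G1 X129.021 Y47.222
G1 X141.767 Y52.764
G1 X148.410 Y59.948
M5
G0 X160.709 Y82.720
M3 S776
G1 X213.800 Y82.720 F945
G1 X213.800 Y18.694
G1 X160.709 Y18.694
G1 X160.709 Y82.720
M5
G0 X244.387 Y82.056
M3 S339
G1 X314.553 Y50.638 F2512
G1 X230.738 Y114.059
G1 X214.343 Y62.003
G1 X223.157 Y124.388
G1 X244.387 Y82.056
M5
G0 X0.000 Y0.000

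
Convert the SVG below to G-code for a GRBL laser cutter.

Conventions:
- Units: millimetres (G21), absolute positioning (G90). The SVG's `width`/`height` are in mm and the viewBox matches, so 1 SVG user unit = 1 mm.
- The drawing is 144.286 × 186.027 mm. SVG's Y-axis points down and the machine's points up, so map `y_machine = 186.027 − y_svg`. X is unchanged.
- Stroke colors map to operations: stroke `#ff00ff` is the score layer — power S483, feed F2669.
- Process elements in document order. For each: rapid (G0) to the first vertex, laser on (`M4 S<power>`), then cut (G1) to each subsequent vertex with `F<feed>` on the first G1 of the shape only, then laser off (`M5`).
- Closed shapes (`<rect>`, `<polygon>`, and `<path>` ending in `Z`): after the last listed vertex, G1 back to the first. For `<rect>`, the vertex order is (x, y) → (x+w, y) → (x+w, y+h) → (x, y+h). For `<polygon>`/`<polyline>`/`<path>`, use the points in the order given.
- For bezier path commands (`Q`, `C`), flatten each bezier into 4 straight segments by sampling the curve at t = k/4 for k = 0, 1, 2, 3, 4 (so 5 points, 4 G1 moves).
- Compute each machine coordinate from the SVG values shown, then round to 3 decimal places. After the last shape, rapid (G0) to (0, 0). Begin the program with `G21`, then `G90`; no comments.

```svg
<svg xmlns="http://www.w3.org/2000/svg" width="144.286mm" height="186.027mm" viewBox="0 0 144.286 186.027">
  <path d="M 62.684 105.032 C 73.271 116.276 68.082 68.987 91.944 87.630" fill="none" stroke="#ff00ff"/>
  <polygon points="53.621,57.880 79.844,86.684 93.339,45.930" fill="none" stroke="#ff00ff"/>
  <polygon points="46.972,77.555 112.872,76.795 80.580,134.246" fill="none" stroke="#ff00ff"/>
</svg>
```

viewBox `0 0 144.286 186.027` with mm width/height → 1 unit = 1 mm. Flip: y_m = 186.027 − y_svg.

**Shape 1** — `<path>` cubic bezier, stroke `#ff00ff` → score (S483, F2669). Control points (SVG): P0=(62.684,105.032), P1=(73.271,116.276), P2=(68.082,68.987), P3=(91.944,87.630); sampled at t=k/4. Machine vertices: (62.684,80.995) → (68.367,81.592) → (72.336,92.471) → (78.794,101.962) → (91.944,98.397). Open path.

**Shape 2** — `<polygon>` closed polygon, stroke `#ff00ff` → score (S483, F2669). Machine vertices: (53.621,128.147) → (79.844,99.343) → (93.339,140.097) → (53.621,128.147). Closed: final G1 returns to the first vertex.

**Shape 3** — `<polygon>` regular polygon, stroke `#ff00ff` → score (S483, F2669). Machine vertices: (46.972,108.472) → (112.872,109.232) → (80.580,51.781) → (46.972,108.472). Closed: final G1 returns to the first vertex.

G21
G90
G0 X62.684 Y80.995
M4 S483
G1 X68.367 Y81.592 F2669
G1 X72.336 Y92.471
G1 X78.794 Y101.962
G1 X91.944 Y98.397
M5
G0 X53.621 Y128.147
M4 S483
G1 X79.844 Y99.343 F2669
G1 X93.339 Y140.097
G1 X53.621 Y128.147
M5
G0 X46.972 Y108.472
M4 S483
G1 X112.872 Y109.232 F2669
G1 X80.580 Y51.781
G1 X46.972 Y108.472
M5
G0 X0.000 Y0.000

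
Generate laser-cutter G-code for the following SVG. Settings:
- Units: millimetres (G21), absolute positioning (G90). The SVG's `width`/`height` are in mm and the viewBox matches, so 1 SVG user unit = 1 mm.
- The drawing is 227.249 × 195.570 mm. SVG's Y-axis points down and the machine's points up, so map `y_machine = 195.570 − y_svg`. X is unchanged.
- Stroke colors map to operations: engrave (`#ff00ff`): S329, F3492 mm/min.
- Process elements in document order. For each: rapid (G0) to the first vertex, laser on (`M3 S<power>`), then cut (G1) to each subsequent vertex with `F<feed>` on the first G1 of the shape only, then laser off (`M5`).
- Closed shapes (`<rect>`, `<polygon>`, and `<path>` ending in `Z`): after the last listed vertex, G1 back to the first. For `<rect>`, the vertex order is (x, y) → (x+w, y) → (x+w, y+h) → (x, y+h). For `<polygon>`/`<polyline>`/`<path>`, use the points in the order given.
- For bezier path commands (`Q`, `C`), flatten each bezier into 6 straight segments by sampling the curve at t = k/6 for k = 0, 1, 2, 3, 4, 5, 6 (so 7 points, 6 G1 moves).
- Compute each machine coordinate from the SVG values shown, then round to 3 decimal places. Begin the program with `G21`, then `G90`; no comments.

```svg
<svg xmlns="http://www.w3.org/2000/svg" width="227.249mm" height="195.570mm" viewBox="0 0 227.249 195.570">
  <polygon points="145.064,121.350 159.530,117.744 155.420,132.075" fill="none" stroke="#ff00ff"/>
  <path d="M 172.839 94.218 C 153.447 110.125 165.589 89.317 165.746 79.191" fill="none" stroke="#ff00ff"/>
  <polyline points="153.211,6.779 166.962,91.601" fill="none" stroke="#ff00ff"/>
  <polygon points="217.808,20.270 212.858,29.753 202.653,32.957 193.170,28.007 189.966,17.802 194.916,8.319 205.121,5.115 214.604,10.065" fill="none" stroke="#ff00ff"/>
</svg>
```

G21
G90
G0 X145.064 Y74.220
M3 S329
G1 X159.530 Y77.826 F3492
G1 X155.420 Y63.495
G1 X145.064 Y74.220
M5
G0 X172.839 Y101.352
M3 S329
G1 X165.569 Y96.239 F3492
G1 X162.347 Y95.928
G1 X161.962 Y99.103
G1 X163.206 Y104.448
G1 X164.870 Y110.645
G1 X165.746 Y116.379
M5
G0 X153.211 Y188.791
M3 S329
G1 X166.962 Y103.969 F3492
M5
G0 X217.808 Y175.300
M3 S329
G1 X212.858 Y165.817 F3492
G1 X202.653 Y162.613
G1 X193.170 Y167.563
G1 X189.966 Y177.768
G1 X194.916 Y187.251
G1 X205.121 Y190.455
G1 X214.604 Y185.505
G1 X217.808 Y175.300
M5

1 u = 1 mm; y_m = 195.570 − y.

[1] `<polygon>` regular polygon, #ff00ff→engrave S329 F3492: (145.064,74.220) → (159.530,77.826) → (155.420,63.495) → (145.064,74.220) (closed)

[2] `<path>` cubic bezier, #ff00ff→engrave S329 F3492: (172.839,101.352) → (165.569,96.239) → (162.347,95.928) → (161.962,99.103) → (163.206,104.448) → (164.870,110.645) → (165.746,116.379)

[3] `<polyline>` line segment, #ff00ff→engrave S329 F3492: (153.211,188.791) → (166.962,103.969)

[4] `<polygon>` regular polygon, #ff00ff→engrave S329 F3492: (217.808,175.300) → (212.858,165.817) → (202.653,162.613) → (193.170,167.563) → (189.966,177.768) → (194.916,187.251) → (205.121,190.455) → (214.604,185.505) → (217.808,175.300) (closed)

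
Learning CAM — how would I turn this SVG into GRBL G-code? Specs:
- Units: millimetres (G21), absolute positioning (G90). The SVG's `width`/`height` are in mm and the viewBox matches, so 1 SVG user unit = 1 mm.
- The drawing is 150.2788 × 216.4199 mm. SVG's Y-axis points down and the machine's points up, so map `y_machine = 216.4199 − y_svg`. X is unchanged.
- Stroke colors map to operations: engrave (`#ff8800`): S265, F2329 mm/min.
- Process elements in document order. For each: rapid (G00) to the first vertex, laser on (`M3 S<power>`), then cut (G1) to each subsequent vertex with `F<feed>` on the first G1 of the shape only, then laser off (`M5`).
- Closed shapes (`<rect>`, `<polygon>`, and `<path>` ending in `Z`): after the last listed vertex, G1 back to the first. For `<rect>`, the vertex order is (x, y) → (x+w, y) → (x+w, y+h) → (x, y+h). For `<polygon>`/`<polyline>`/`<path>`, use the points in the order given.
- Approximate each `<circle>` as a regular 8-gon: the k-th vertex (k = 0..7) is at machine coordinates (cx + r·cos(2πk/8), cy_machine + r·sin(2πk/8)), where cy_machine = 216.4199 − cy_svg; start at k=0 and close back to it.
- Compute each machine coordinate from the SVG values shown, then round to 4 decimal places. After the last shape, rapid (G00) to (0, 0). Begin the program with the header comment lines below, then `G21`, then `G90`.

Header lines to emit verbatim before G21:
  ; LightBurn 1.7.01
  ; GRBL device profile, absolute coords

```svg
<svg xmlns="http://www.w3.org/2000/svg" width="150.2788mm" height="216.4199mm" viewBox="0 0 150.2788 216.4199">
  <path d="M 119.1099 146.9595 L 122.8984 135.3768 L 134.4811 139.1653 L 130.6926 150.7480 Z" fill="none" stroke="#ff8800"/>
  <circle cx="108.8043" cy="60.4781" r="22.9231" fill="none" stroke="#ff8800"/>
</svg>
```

; LightBurn 1.7.01
; GRBL device profile, absolute coords
G21
G90
G00 X119.1099 Y69.4604
M3 S265
G1 X122.8984 Y81.0431 F2329
G1 X134.4811 Y77.2546
G1 X130.6926 Y65.6719
G1 X119.1099 Y69.4604
M5
G00 X131.7274 Y155.9418
M3 S265
G1 X125.0134 Y172.1509 F2329
G1 X108.8043 Y178.8649
G1 X92.5952 Y172.1509
G1 X85.8812 Y155.9418
G1 X92.5952 Y139.7327
G1 X108.8043 Y133.0187
G1 X125.0134 Y139.7327
G1 X131.7274 Y155.9418
M5
G00 X0.0000 Y0.0000

viewBox `0 0 150.2788 216.4199` with mm width/height → 1 unit = 1 mm. Flip: y_m = 216.4199 − y_svg.

**Shape 1** — `<path>` regular polygon, stroke `#ff8800` → engrave (S265, F2329). Machine vertices: (119.1099,69.4604) → (122.8984,81.0431) → (134.4811,77.2546) → (130.6926,65.6719) → (119.1099,69.4604). Closed: final G1 returns to the first vertex.

**Shape 2** — `<circle>` circle, stroke `#ff8800` → engrave (S265, F2329). Machine vertices: (131.7274,155.9418) → (125.0134,172.1509) → (108.8043,178.8649) → (92.5952,172.1509) → (85.8812,155.9418) → (92.5952,139.7327) → (108.8043,133.0187) → (125.0134,139.7327) → (131.7274,155.9418). Closed: final G1 returns to the first vertex.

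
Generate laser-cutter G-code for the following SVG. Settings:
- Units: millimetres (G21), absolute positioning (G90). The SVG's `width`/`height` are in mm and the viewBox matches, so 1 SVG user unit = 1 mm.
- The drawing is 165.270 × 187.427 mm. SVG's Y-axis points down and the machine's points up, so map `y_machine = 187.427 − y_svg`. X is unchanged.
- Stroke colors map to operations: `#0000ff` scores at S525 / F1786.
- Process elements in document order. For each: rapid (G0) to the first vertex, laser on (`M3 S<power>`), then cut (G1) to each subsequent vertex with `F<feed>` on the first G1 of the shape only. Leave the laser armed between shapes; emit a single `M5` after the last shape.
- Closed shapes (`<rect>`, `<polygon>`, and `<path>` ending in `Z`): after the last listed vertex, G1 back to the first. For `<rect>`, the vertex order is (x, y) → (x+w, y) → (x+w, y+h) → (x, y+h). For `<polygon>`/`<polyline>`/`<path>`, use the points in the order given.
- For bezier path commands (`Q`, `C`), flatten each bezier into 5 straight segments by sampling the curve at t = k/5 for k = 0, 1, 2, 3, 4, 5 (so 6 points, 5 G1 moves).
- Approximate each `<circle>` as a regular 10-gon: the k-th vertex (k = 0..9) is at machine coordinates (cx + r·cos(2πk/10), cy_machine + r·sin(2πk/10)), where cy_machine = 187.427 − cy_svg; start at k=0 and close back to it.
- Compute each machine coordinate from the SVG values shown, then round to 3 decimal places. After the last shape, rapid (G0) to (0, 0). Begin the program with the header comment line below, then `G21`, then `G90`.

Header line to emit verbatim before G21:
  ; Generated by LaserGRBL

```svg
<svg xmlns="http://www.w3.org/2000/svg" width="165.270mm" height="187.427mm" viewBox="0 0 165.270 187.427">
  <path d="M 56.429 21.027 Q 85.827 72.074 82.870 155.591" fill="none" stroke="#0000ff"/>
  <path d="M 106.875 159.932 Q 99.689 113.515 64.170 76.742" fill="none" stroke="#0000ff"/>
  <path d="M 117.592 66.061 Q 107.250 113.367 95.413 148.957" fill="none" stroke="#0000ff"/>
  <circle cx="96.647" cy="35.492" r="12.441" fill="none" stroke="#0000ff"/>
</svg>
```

1 u = 1 mm; y_m = 187.427 − y.

[1] `<path>` quadratic bezier, #0000ff→score S525 F1786: (56.429,166.400) → (66.894,144.682) → (74.771,120.367) → (80.059,93.454) → (82.759,63.944) → (82.870,31.836)

[2] `<path>` quadratic bezier, #0000ff→score S525 F1786: (106.875,27.495) → (102.867,45.676) → (96.593,63.086) → (88.052,79.724) → (77.244,95.590) → (64.170,110.685)

[3] `<path>` quadratic bezier, #0000ff→score S525 F1786: (117.592,121.366) → (113.395,102.912) → (109.079,85.396) → (104.643,68.817) → (100.088,53.175) → (95.413,38.470)

[4] `<circle>` circle, #0000ff→score S525 F1786: (109.088,151.935) → (106.712,159.248) → (100.491,163.767) → (92.803,163.767) → (86.582,159.248) → (84.206,151.935) → (86.582,144.622) → (92.803,140.103) → (100.491,140.103) → (106.712,144.622) → (109.088,151.935) (closed)

; Generated by LaserGRBL
G21
G90
G0 X56.429 Y166.400
M3 S525
G1 X66.894 Y144.682 F1786
G1 X74.771 Y120.367
G1 X80.059 Y93.454
G1 X82.759 Y63.944
G1 X82.870 Y31.836
G0 X106.875 Y27.495
M3 S525
G1 X102.867 Y45.676 F1786
G1 X96.593 Y63.086
G1 X88.052 Y79.724
G1 X77.244 Y95.590
G1 X64.170 Y110.685
G0 X117.592 Y121.366
M3 S525
G1 X113.395 Y102.912 F1786
G1 X109.079 Y85.396
G1 X104.643 Y68.817
G1 X100.088 Y53.175
G1 X95.413 Y38.470
G0 X109.088 Y151.935
M3 S525
G1 X106.712 Y159.248 F1786
G1 X100.491 Y163.767
G1 X92.803 Y163.767
G1 X86.582 Y159.248
G1 X84.206 Y151.935
G1 X86.582 Y144.622
G1 X92.803 Y140.103
G1 X100.491 Y140.103
G1 X106.712 Y144.622
G1 X109.088 Y151.935
M5
G0 X0.000 Y0.000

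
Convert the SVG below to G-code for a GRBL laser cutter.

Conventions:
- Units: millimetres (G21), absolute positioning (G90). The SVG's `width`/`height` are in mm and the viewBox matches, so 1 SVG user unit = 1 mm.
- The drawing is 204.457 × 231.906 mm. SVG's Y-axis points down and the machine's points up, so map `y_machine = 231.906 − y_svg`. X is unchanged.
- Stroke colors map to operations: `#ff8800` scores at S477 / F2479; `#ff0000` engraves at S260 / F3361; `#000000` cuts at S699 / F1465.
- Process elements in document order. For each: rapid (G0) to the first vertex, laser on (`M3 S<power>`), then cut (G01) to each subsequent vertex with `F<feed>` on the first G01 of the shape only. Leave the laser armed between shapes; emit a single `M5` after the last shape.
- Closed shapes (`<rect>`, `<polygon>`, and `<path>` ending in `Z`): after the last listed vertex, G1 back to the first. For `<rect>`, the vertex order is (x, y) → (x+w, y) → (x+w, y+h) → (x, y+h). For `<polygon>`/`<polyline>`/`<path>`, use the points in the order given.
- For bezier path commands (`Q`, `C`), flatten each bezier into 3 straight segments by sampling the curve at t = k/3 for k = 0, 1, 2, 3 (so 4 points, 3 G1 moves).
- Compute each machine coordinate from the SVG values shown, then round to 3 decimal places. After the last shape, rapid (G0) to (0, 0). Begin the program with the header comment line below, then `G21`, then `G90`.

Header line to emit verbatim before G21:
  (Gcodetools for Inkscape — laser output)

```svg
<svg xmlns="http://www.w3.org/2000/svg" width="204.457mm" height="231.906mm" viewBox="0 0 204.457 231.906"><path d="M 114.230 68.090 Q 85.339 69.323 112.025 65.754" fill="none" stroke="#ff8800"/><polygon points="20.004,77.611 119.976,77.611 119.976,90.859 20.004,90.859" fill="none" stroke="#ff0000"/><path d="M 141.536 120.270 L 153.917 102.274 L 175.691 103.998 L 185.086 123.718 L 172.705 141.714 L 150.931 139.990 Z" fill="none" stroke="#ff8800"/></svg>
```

viewBox `0 0 204.457 231.906` with mm width/height → 1 unit = 1 mm. Flip: y_m = 231.906 − y_svg.

**Shape 1** — `<path>` quadratic bezier, stroke `#ff8800` → score (S477, F2479). Control points (SVG): P0=(114.230,68.090), P1=(85.339,69.323), P2=(112.025,65.754); sampled at t=k/3. Machine vertices: (114.230,163.816) → (101.145,163.528) → (100.410,164.306) → (112.025,166.152). Open path.

**Shape 2** — `<polygon>` rectangle, stroke `#ff0000` → engrave (S260, F3361). Machine vertices: (20.004,154.295) → (119.976,154.295) → (119.976,141.047) → (20.004,141.047) → (20.004,154.295). Closed: final G1 returns to the first vertex.

**Shape 3** — `<path>` regular polygon, stroke `#ff8800` → score (S477, F2479). Machine vertices: (141.536,111.636) → (153.917,129.632) → (175.691,127.908) → (185.086,108.188) → (172.705,90.192) → (150.931,91.916) → (141.536,111.636). Closed: final G1 returns to the first vertex.

(Gcodetools for Inkscape — laser output)
G21
G90
G0 X114.230 Y163.816
M3 S477
G01 X101.145 Y163.528 F2479
G01 X100.410 Y164.306
G01 X112.025 Y166.152
G0 X20.004 Y154.295
M3 S260
G01 X119.976 Y154.295 F3361
G01 X119.976 Y141.047
G01 X20.004 Y141.047
G01 X20.004 Y154.295
G0 X141.536 Y111.636
M3 S477
G01 X153.917 Y129.632 F2479
G01 X175.691 Y127.908
G01 X185.086 Y108.188
G01 X172.705 Y90.192
G01 X150.931 Y91.916
G01 X141.536 Y111.636
M5
G0 X0.000 Y0.000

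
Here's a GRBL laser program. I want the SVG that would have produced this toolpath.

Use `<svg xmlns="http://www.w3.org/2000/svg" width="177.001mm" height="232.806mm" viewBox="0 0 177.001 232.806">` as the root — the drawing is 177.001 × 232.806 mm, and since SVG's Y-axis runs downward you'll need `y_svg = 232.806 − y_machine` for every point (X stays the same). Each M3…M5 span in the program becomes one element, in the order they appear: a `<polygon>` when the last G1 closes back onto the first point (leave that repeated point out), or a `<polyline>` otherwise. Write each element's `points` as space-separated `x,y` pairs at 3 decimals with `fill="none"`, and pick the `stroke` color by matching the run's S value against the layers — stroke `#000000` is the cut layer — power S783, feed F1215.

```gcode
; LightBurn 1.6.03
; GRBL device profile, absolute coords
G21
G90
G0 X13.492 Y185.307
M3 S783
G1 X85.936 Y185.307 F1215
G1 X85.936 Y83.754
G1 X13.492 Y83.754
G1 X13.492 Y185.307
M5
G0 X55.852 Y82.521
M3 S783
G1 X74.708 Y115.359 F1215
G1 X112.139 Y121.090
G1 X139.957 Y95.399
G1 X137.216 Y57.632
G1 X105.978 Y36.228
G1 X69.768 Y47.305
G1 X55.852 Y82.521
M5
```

<svg xmlns="http://www.w3.org/2000/svg" width="177.001mm" height="232.806mm" viewBox="0 0 177.001 232.806">
  <polygon points="13.492,47.499 85.936,47.499 85.936,149.052 13.492,149.052" fill="none" stroke="#000000"/>
  <polygon points="55.852,150.285 74.708,117.447 112.139,111.716 139.957,137.407 137.216,175.174 105.978,196.578 69.768,185.501" fill="none" stroke="#000000"/>
</svg>

Each laser-on run becomes one SVG element. Flip Y back into SVG space with y_svg = 232.806 − y_machine. Every run uses S783, so all elements get stroke `#000000` (cut).

Run 1: The run returns to its start, so emit a `<polygon>` with points (Y-flipped): 13.492,47.499 85.936,47.499 85.936,149.052 13.492,149.052.

Run 2: The run returns to its start, so emit a `<polygon>` with points (Y-flipped): 55.852,150.285 74.708,117.447 112.139,111.716 139.957,137.407 137.216,175.174 105.978,196.578 69.768,185.501.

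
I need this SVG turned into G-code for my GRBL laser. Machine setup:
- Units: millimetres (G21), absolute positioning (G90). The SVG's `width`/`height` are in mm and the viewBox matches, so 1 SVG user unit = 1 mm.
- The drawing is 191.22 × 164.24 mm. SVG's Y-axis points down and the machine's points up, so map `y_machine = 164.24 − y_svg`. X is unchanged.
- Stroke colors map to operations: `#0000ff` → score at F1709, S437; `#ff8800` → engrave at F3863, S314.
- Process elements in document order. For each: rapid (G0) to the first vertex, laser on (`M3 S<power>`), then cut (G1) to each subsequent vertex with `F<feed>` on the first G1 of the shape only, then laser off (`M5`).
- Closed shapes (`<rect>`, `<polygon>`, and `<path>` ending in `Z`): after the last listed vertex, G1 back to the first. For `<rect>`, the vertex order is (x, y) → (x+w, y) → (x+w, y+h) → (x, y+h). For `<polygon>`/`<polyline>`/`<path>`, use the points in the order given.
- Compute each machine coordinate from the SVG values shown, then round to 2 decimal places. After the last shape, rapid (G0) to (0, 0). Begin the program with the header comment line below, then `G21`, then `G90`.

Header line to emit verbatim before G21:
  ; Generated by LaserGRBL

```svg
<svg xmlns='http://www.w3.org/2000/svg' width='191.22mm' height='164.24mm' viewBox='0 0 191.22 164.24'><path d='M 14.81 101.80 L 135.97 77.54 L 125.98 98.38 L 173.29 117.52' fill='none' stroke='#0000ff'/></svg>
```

; Generated by LaserGRBL
G21
G90
G0 X14.81 Y62.44
M3 S437
G1 X135.97 Y86.70 F1709
G1 X125.98 Y65.86
G1 X173.29 Y46.72
M5
G0 X0.00 Y0.00

1 u = 1 mm; y_m = 164.24 − y.

[1] `<path>` open polyline, #0000ff→score S437 F1709: (14.81,62.44) → (135.97,86.70) → (125.98,65.86) → (173.29,46.72)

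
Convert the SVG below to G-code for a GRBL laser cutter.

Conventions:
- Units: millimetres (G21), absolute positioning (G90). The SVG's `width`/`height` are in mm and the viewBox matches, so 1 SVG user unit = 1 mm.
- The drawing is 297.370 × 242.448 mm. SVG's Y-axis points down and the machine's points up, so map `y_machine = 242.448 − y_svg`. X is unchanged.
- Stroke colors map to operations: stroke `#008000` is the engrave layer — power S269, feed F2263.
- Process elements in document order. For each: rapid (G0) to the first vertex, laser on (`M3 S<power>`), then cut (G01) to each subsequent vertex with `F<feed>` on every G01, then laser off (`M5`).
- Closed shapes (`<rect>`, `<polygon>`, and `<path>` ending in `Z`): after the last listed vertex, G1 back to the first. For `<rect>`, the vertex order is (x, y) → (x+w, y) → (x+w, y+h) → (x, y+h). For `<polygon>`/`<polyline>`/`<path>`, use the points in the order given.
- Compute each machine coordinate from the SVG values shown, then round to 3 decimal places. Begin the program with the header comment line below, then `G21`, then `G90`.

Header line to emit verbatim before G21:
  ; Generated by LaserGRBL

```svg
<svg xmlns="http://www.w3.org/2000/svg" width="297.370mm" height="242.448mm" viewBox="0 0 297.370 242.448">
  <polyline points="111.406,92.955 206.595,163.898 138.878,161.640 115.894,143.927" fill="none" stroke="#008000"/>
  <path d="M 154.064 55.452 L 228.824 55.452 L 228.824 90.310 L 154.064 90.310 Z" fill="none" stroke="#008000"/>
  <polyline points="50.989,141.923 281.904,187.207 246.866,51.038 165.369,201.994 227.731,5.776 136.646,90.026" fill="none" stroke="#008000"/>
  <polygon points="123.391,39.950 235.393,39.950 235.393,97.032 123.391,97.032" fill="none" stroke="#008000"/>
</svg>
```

; Generated by LaserGRBL
G21
G90
G0 X111.406 Y149.493
M3 S269
G01 X206.595 Y78.550 F2263
G01 X138.878 Y80.808 F2263
G01 X115.894 Y98.521 F2263
M5
G0 X154.064 Y186.996
M3 S269
G01 X228.824 Y186.996 F2263
G01 X228.824 Y152.138 F2263
G01 X154.064 Y152.138 F2263
G01 X154.064 Y186.996 F2263
M5
G0 X50.989 Y100.525
M3 S269
G01 X281.904 Y55.241 F2263
G01 X246.866 Y191.410 F2263
G01 X165.369 Y40.454 F2263
G01 X227.731 Y236.672 F2263
G01 X136.646 Y152.422 F2263
M5
G0 X123.391 Y202.498
M3 S269
G01 X235.393 Y202.498 F2263
G01 X235.393 Y145.416 F2263
G01 X123.391 Y145.416 F2263
G01 X123.391 Y202.498 F2263
M5

1 u = 1 mm; y_m = 242.448 − y.

[1] `<polyline>` open polyline, #008000→engrave S269 F2263: (111.406,149.493) → (206.595,78.550) → (138.878,80.808) → (115.894,98.521)

[2] `<path>` rectangle, #008000→engrave S269 F2263: (154.064,186.996) → (228.824,186.996) → (228.824,152.138) → (154.064,152.138) → (154.064,186.996) (closed)

[3] `<polyline>` open polyline, #008000→engrave S269 F2263: (50.989,100.525) → (281.904,55.241) → (246.866,191.410) → (165.369,40.454) → (227.731,236.672) → (136.646,152.422)

[4] `<polygon>` rectangle, #008000→engrave S269 F2263: (123.391,202.498) → (235.393,202.498) → (235.393,145.416) → (123.391,145.416) → (123.391,202.498) (closed)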